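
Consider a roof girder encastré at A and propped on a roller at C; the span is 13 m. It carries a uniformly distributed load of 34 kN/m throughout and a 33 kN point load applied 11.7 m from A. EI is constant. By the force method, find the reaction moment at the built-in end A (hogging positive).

Release the roller at C. Primary structure: cantilever fixed at A.
Free-end deflection of the primary structure under the applied loading (downward +):
  UDL 34: wL⁴/(8EI) = 121384/EI
  point load 33 at a = 11.7: Pa²(3L − a)/(6EI) = 20554/EI
  δ_0 = 141938/EI
Tip deflection under a unit load at C: L³/(3EI) = 732.3/EI.
Compatibility at C: δ_0 − R_C·δ_{CC} = 0, so R_C = 141938/732.3 = 193.8 kN.
Moment equilibrium about A: M_A = Σ(load moments about A) − R_C·L = 3259 − 193.8×13 = 739.5 kN·m.

M_A = 739.5 kN·m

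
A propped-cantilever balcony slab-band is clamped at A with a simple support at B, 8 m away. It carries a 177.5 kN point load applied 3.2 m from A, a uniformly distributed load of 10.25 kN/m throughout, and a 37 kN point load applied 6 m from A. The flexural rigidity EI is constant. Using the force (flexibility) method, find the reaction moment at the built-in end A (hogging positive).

Remove the prop at B; the released (primary) structure is a cantilever built in at A.
Downward deflection at the released point B due to the loads:
  point load 177.5 at a = 3.2: Pa²(3L − a)/(6EI) = 6301/EI
  UDL 10.25: wL⁴/(8EI) = 5248/EI
  point load 37 at a = 6: Pa²(3L − a)/(6EI) = 3996/EI
  δ_0 = 15545/EI
Flexibility coefficient — unit upward force at B: δ_{BB} = L³/(3EI) = 170.7/EI.
Compatibility at B: δ_0 − R_B·δ_{BB} = 0, so R_B = 15545/170.7 = 91.08 kN.
Moment equilibrium about A: M_A = Σ(load moments about A) − R_B·L = 1118 − 91.08×8 = 389.3 kN·m.

M_A = 389.3 kN·m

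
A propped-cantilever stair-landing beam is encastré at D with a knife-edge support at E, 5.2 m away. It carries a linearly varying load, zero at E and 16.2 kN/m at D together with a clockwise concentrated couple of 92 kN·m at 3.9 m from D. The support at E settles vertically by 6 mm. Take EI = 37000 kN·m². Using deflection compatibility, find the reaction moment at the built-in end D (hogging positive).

M_D = 16.46 kN·m

Take the reaction at E as the redundant and release it; the primary structure is a cantilever fixed at D.
Downward deflection at the released point E due to the loads:
  triangular load, peak 16.2 at the fixed end: w₀L⁴/(30EI) = 394.8/EI
  clockwise couple 92 at a = 3.9: M₀a(2L − a)/(2EI) = 1166/EI
  δ_0 = 1561/EI
Flexibility coefficient — unit upward force at E: δ_{EE} = L³/(3EI) = 46.87/EI.
With EI = 37000 kN·m²: δ_0 = 0.042187 m and δ_{EE} = 0.001267 m/kN.
Compatibility — the beam at E must follow the support down by 0.006 m: δ_0 − R_E·δ_{EE} = 0.006, so R_E = (0.042187 − 0.006)/0.001267 = 28.57 kN.
Moment equilibrium about D: M_D = Σ(load moments about D) − R_E·L = 165 − 28.57×5.2 = 16.46 kN·m.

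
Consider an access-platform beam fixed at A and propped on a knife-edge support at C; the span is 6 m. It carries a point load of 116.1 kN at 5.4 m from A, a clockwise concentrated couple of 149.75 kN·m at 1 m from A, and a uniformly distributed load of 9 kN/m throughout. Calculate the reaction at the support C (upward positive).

R_C = 130.4 kN

Take the reaction at C as the redundant and release it; the primary structure is a cantilever fixed at A.
Free-end deflection of the primary structure under the applied loading (downward +):
  point load 116.1 at a = 5.4: Pa²(3L − a)/(6EI) = 7109/EI
  clockwise couple 149.75 at a = 1: M₀a(2L − a)/(2EI) = 823.6/EI
  UDL 9: wL⁴/(8EI) = 1458/EI
  δ_0 = 9391/EI
Tip deflection under a unit load at C: L³/(3EI) = 72/EI.
The prop prevents deflection at C: R_C = δ_0/δ_{CC} = 9391/72 = 130.4 kN.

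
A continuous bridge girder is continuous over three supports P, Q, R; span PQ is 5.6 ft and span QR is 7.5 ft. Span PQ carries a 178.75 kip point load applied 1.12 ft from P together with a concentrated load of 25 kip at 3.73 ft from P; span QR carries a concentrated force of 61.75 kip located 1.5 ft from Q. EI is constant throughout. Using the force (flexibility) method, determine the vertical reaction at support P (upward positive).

R_P = 135.2 kip

Insert a hinge at Q; M_Q is the redundant, and each span becomes simply supported.
Discontinuity in slope at Q on the released structure — sum the simple-span end rotations:
  span PQ: point load 178.75 at a = 1.12: Pab(L + a)/(6LEI) = 179.4/EI
  span PQ: point load 25 at a = 3.73: Pab(L + a)/(6LEI) = 48.42/EI
  span QR: point load 61.75 at a = 1.5: Pab(L + b)/(6LEI) = 166.7/EI
  relative rotation θ_0 = (227.8 + 166.7)/EI = 394.5/EI
A unit hogging moment at Q produces rotation L₁/(3EI) + L₂/(3EI) = 4.367/EI.
Compatibility: M_Q·(L₁+L₂)/(3EI) = θ_0, giving M_Q = 90.35 kip·ft (hogging).
Span PQ, ΣM about P with M_Q applied at Q: R_Q^{PQ}·5.6 = 293.4 + 90.35, so R_Q^{PQ} = 68.54 kip and R_P = 203.8 − 68.54 = 135.2 kip.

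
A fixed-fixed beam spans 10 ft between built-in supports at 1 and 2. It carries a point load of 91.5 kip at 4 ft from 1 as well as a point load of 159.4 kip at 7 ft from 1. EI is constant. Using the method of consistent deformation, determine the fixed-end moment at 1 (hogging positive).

Release both end moments; the primary structure is a simply-supported span 12 with redundants M_1 and M_2.
On the primary (simply-supported) span, the end slopes from the loading are:
  at 1: point load 91.5 at a = 4: Pab(L + b)/(6LEI) = 585.6/EI
  at 2: point load 91.5 at a = 4: Pab(L + a)/(6LEI) = 512.4/EI
  at 1: point load 159.4 at a = 7: Pab(L + b)/(6LEI) = 725.3/EI
  at 2: point load 159.4 at a = 7: Pab(L + a)/(6LEI) = 948.4/EI
  θ_10 = 1311/EI,  θ_20 = 1461/EI
Flexibility coefficients: a unit moment at one end gives L/(3EI) there and L/(6EI) at the far end, so f₁₁ = f₂₂ = 3.333/EI and f₁₂ = f₂₁ = 1.667/EI.
Compatibility — zero rotation at each built-in end:
  3.333 M_1 + 1.667 M_2 = 1311
  1.667 M_1 + 3.333 M_2 = 1461
Solving the pair gives M_1 = 232.2 kip·ft and M_2 = 322.2 kip·ft (hogging).

M_1 = 232.2 kip·ft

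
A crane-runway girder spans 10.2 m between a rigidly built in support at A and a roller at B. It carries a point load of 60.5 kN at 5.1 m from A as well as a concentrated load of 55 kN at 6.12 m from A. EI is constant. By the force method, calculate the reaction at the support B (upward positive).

Remove the prop at B; the released (primary) structure is a cantilever built in at A.
Free-end deflection of the primary structure under the applied loading (downward +):
  point load 60.5 at a = 5.1: Pa²(3L − a)/(6EI) = 6688/EI
  point load 55 at a = 6.12: Pa²(3L − a)/(6EI) = 8405/EI
  δ_0 = 15093/EI
Flexibility coefficient — unit upward force at B: δ_{BB} = L³/(3EI) = 353.7/EI.
The prop prevents deflection at B: R_B = δ_0/δ_{BB} = 15093/353.7 = 42.67 kN.

R_B = 42.67 kN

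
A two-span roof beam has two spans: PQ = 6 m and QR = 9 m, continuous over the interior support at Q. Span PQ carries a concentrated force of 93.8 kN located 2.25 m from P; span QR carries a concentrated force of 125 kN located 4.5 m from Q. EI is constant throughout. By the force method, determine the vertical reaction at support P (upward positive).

R_P = 31.49 kN

Take M_Q as the redundant. Released structure: two simple spans PQ and QR with a hinge at Q.
End slopes at the hinge Q, treating each span as simply supported:
  span PQ: point load 93.8 at a = 2.25: Pab(L + a)/(6LEI) = 181.4/EI
  span QR: point load 125 at a = 4.5: Pab(L + b)/(6LEI) = 632.8/EI
  relative rotation θ_0 = (181.4 + 632.8)/EI = 814.2/EI
A unit hogging moment at Q produces rotation L₁/(3EI) + L₂/(3EI) = 5/EI.
Compatibility: M_Q·(L₁+L₂)/(3EI) = θ_0, giving M_Q = 162.8 kN·m (hogging).
Span PQ, ΣM about P with M_Q applied at Q: R_Q^{PQ}·6 = 211.1 + 162.8, so R_Q^{PQ} = 62.31 kN and R_P = 93.8 − 62.31 = 31.49 kN.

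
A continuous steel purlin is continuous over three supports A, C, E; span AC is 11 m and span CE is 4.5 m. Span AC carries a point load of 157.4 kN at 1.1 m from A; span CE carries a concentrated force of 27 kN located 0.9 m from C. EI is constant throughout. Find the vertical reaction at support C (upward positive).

R_C = 57.98 kN

Take M_C as the redundant. Released structure: two simple spans AC and CE with a hinge at C.
End slopes at the hinge C, treating each span as simply supported:
  span AC: point load 157.4 at a = 1.1: Pab(L + a)/(6LEI) = 314.2/EI
  span CE: point load 27 at a = 0.9: Pab(L + b)/(6LEI) = 26.24/EI
  relative rotation θ_0 = (314.2 + 26.24)/EI = 340.5/EI
A unit hogging moment at C produces rotation L₁/(3EI) + L₂/(3EI) = 5.167/EI.
Compatibility: M_C·(L₁+L₂)/(3EI) = θ_0, giving M_C = 65.9 kN·m (hogging).
Span AC, ΣM about A with M_C applied at C: R_C^{AC}·11 = 173.1 + 65.9, so R_C^{AC} = 21.73 kN and R_A = 157.4 − 21.73 = 135.7 kN.
Span CE, ΣM about E: R_C^{CE}·4.5 = 97.2 + 65.9, so R_C^{CE} = 36.24 kN and R_E = 27 − 36.24 = -9.245 kN.
R_C = 21.73 + 36.24 = 57.98 kN.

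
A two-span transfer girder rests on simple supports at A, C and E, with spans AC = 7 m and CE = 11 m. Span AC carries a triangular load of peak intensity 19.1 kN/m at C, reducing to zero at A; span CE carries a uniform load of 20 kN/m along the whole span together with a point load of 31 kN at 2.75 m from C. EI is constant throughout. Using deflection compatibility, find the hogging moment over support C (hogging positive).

Insert a hinge at C; M_C is the redundant, and each span becomes simply supported.
Rotations at C on the released spans (each span's end-slope, ×1/EI):
  span AC: triangular load, peak 19.1: w₀L³/(45EI) = 145.6/EI
  span CE: UDL 20: wL³/(24EI) = 1109/EI
  span CE: point load 31 at a = 2.75: Pab(L + b)/(6LEI) = 205.1/EI
  relative rotation θ_0 = (145.6 + 1314)/EI = 1460/EI
A unit hogging moment at C produces rotation L₁/(3EI) + L₂/(3EI) = 6/EI.
Slope continuity at C: θ_0 = M_C·6/EI, so M_C = 1460/6 = 243.3 kN·m (hogging).

M_C = 243.3 kN·m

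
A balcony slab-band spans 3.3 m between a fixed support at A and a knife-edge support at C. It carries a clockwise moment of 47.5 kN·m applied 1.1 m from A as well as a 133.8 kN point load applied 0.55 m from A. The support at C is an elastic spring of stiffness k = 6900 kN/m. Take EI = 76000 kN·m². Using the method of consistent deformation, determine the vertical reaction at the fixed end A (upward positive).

Choose R_C as the redundant. The primary structure is the cantilever fixed at A.
Primary-structure tip deflection at C by superposition:
  clockwise couple 47.5 at a = 1.1: M₀a(2L − a)/(2EI) = 143.7/EI
  point load 133.8 at a = 0.55: Pa²(3L − a)/(6EI) = 63.07/EI
  δ_0 = 206.8/EI
Tip deflection under a unit load at C: L³/(3EI) = 11.98/EI.
With EI = 76000 kN·m²: δ_0 = 0.002721 m and δ_{CC} = 0.000158 m/kN.
Compatibility — the spring shortens by R_C/k under the reaction it provides: δ_0 − R_C·δ_{CC} = R_C/k. With 1/k = 0.000145 m/kN, R_C = δ_0 / (δ_{CC} + 1/k) = 0.002721 / (0.000158 + 0.000145) = 8.992 kN.
Vertical equilibrium: R_A = ΣP − R_C = 133.8 − 8.992 = 124.8 kN.

R_A = 124.8 kN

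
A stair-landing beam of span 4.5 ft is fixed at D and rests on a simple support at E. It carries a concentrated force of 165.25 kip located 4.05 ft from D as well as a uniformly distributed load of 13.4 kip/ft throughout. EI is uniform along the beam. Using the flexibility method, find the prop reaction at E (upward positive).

R_E = 163.2 kip

Remove the prop at E; the released (primary) structure is a cantilever built in at D.
Free-end deflection of the primary structure under the applied loading (downward +):
  point load 165.25 at a = 4.05: Pa²(3L − a)/(6EI) = 4269/EI
  UDL 13.4: wL⁴/(8EI) = 686.9/EI
  δ_0 = 4956/EI
Tip deflection under a unit load at E: L³/(3EI) = 30.38/EI.
Compatibility at E: δ_0 − R_E·δ_{EE} = 0, so R_E = 4956/30.38 = 163.2 kip.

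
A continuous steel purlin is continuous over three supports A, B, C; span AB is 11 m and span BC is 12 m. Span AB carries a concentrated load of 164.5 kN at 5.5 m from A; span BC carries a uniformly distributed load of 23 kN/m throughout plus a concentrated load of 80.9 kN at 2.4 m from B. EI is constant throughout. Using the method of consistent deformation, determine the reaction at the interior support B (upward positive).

R_B = 363.6 kN

Release continuity at B by inserting a hinge; the redundant is the internal moment M_B. The primary structure is two simply-supported spans AB and BC.
Rotations at B on the released spans (each span's end-slope, ×1/EI):
  span AB: point load 164.5 at a = 5.5: Pab(L + a)/(6LEI) = 1244/EI
  span BC: UDL 23: wL³/(24EI) = 1656/EI
  span BC: point load 80.9 at a = 2.4: Pab(L + b)/(6LEI) = 559.2/EI
  relative rotation θ_0 = (1244 + 2215)/EI = 3459/EI
A unit hogging moment at B produces rotation L₁/(3EI) + L₂/(3EI) = 7.667/EI.
Slope continuity at B: θ_0 = M_B·7.667/EI, so M_B = 3459/7.667 = 451.2 kN·m (hogging).
Span AB, ΣM about A with M_B applied at B: R_B^{AB}·11 = 904.8 + 451.2, so R_B^{AB} = 123.3 kN and R_A = 164.5 − 123.3 = 41.23 kN.
Span BC, ΣM about C: R_B^{BC}·12 = 2433 + 451.2, so R_B^{BC} = 240.3 kN and R_C = 356.9 − 240.3 = 116.6 kN.
R_B = 123.3 + 240.3 = 363.6 kN.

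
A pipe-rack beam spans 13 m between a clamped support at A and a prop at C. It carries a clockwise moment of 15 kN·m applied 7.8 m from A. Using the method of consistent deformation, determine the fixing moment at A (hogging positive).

Remove the prop at C; the released (primary) structure is a cantilever built in at A.
Primary-structure tip deflection at C by superposition:
  clockwise couple 15 at a = 7.8: M₀a(2L − a)/(2EI) = 1065/EI
Flexibility coefficient — unit upward force at C: δ_{CC} = L³/(3EI) = 732.3/EI.
Compatibility at C: δ_0 − R_C·δ_{CC} = 0, so R_C = 1065/732.3 = 1.454 kN.
Moment equilibrium about A: M_A = Σ(load moments about A) − R_C·L = 15 − 1.454×13 = -3.9 kN·m.

M_A = -3.9 kN·m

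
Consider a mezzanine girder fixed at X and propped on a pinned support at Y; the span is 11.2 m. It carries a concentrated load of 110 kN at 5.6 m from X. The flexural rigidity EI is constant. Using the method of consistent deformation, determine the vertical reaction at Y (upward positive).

R_Y = 34.38 kN

Choose R_Y as the redundant. The primary structure is the cantilever fixed at X.
Primary-structure tip deflection at Y by superposition:
  point load 110 at a = 5.6: Pa²(3L − a)/(6EI) = 16098/EI
Flexibility coefficient — unit upward force at Y: δ_{YY} = L³/(3EI) = 468.3/EI.
The prop prevents deflection at Y: R_Y = δ_0/δ_{YY} = 16098/468.3 = 34.38 kN.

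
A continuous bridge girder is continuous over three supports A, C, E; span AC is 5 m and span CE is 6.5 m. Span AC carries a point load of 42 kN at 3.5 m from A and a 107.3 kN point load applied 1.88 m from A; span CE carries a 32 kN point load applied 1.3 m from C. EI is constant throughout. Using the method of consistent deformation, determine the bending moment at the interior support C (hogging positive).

M_C = 70.88 kN·m

Insert a hinge at C; M_C is the redundant, and each span becomes simply supported.
Discontinuity in slope at C on the released structure — sum the simple-span end rotations:
  span AC: point load 42 at a = 3.5: Pab(L + a)/(6LEI) = 62.48/EI
  span AC: point load 107.3 at a = 1.88: Pab(L + a)/(6LEI) = 144.3/EI
  span CE: point load 32 at a = 1.3: Pab(L + b)/(6LEI) = 64.9/EI
  relative rotation θ_0 = (206.8 + 64.9)/EI = 271.7/EI
A unit hogging moment at C produces rotation L₁/(3EI) + L₂/(3EI) = 3.833/EI.
Slope continuity at C: θ_0 = M_C·3.833/EI, so M_C = 271.7/3.833 = 70.88 kN·m (hogging).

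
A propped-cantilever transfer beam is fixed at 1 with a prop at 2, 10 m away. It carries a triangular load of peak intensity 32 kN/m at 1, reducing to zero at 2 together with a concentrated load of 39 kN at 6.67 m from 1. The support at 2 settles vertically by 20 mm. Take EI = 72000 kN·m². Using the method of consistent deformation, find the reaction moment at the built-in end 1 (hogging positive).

Release the roller at 2. Primary structure: cantilever fixed at 1.
Downward deflection at the released point 2 due to the loads:
  triangular load, peak 32 at the fixed end: w₀L⁴/(30EI) = 10667/EI
  point load 39 at a = 6.67: Pa²(3L − a)/(6EI) = 6747/EI
  δ_0 = 17413/EI
Flexibility coefficient — unit upward force at 2: δ_{22} = L³/(3EI) = 333.3/EI.
With EI = 72000 kN·m²: δ_0 = 0.24185 m and δ_{22} = 0.00463 m/kN.
Compatibility — the beam at 2 must follow the support down by 0.02 m: δ_0 − R_2·δ_{22} = 0.02, so R_2 = (0.24185 − 0.02)/0.00463 = 47.92 kN.
Moment equilibrium about 1: M_1 = Σ(load moments about 1) − R_2·L = 793.5 − 47.92×10 = 314.3 kN·m.

M_1 = 314.3 kN·m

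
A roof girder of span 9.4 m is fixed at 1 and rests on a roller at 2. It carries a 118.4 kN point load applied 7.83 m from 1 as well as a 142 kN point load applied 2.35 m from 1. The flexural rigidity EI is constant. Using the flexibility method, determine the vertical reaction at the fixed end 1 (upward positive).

R_1 = 159.2 kN

Choose R_2 as the redundant. The primary structure is the cantilever fixed at 1.
Primary-structure tip deflection at 2 by superposition:
  point load 118.4 at a = 7.83: Pa²(3L − a)/(6EI) = 24644/EI
  point load 142 at a = 2.35: Pa²(3L − a)/(6EI) = 3379/EI
  δ_0 = 28023/EI
Flexibility coefficient — unit upward force at 2: δ_{22} = L³/(3EI) = 276.9/EI.
The prop prevents deflection at 2: R_2 = δ_0/δ_{22} = 28023/276.9 = 101.2 kN.
Vertical equilibrium: R_1 = ΣP − R_2 = 260.4 − 101.2 = 159.2 kN.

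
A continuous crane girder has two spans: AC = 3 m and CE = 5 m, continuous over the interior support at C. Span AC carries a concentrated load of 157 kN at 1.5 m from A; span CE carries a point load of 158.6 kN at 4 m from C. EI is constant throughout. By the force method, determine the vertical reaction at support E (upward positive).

Take M_C as the redundant. Released structure: two simple spans AC and CE with a hinge at C.
Discontinuity in slope at C on the released structure — sum the simple-span end rotations:
  span AC: point load 157 at a = 1.5: Pab(L + a)/(6LEI) = 88.31/EI
  span CE: point load 158.6 at a = 4: Pab(L + b)/(6LEI) = 126.9/EI
  relative rotation θ_0 = (88.31 + 126.9)/EI = 215.2/EI
A unit hogging moment at C produces rotation L₁/(3EI) + L₂/(3EI) = 2.667/EI.
Slope continuity at C: θ_0 = M_C·2.667/EI, so M_C = 215.2/2.667 = 80.7 kN·m (hogging).
Span CE, ΣM about E: R_C^{CE}·5 = 158.6 + 80.7, so R_C^{CE} = 47.86 kN and R_E = 158.6 − 47.86 = 110.7 kN.

R_E = 110.7 kN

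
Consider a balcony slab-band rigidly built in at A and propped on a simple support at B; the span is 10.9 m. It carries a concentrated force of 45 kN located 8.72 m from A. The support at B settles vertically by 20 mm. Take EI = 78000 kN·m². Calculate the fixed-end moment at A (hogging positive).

M_A = 86.48 kN·m

Take the reaction at B as the redundant and release it; the primary structure is a cantilever fixed at A.
Deflection at B on the released cantilever, summing each load's contribution:
  point load 45 at a = 8.72: Pa²(3L − a)/(6EI) = 13676/EI
Tip deflection under a unit load at B: L³/(3EI) = 431.7/EI.
With EI = 78000 kN·m²: δ_0 = 0.17533 m and δ_{BB} = 0.005534 m/kN.
Compatibility — the beam at B must follow the support down by 0.02 m: δ_0 − R_B·δ_{BB} = 0.02, so R_B = (0.17533 − 0.02)/0.005534 = 28.07 kN.
Moment equilibrium about A: M_A = Σ(load moments about A) − R_B·L = 392.4 − 28.07×10.9 = 86.48 kN·m.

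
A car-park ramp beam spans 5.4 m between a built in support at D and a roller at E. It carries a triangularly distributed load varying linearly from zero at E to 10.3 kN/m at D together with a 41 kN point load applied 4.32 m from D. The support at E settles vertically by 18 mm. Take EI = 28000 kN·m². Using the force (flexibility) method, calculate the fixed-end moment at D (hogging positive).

M_D = 93.13 kN·m

Take the reaction at E as the redundant and release it; the primary structure is a cantilever fixed at D.
Primary-structure tip deflection at E by superposition:
  triangular load, peak 10.3 at the fixed end: w₀L⁴/(30EI) = 291.9/EI
  point load 41 at a = 4.32: Pa²(3L − a)/(6EI) = 1515/EI
  δ_0 = 1807/EI
Flexibility coefficient — unit upward force at E: δ_{EE} = L³/(3EI) = 52.49/EI.
With EI = 28000 kN·m²: δ_0 = 0.064534 m and δ_{EE} = 0.001875 m/kN.
Compatibility — the beam at E must follow the support down by 0.018 m: δ_0 − R_E·δ_{EE} = 0.018, so R_E = (0.064534 − 0.018)/0.001875 = 24.82 kN.
Moment equilibrium about D: M_D = Σ(load moments about D) − R_E·L = 227.2 − 24.82×5.4 = 93.13 kN·m.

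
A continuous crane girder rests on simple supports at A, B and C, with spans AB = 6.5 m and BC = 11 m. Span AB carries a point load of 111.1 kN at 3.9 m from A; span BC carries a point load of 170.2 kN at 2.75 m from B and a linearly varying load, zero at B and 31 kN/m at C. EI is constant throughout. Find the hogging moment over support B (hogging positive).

Release continuity at B by inserting a hinge; the redundant is the internal moment M_B. The primary structure is two simply-supported spans AB and BC.
End slopes at the hinge B, treating each span as simply supported:
  span AB: point load 111.1 at a = 3.9: Pab(L + a)/(6LEI) = 300.4/EI
  span BC: point load 170.2 at a = 2.75: Pab(L + b)/(6LEI) = 1126/EI
  span BC: triangular load, peak 31: 7w₀L³/(360EI) = 802.3/EI
  relative rotation θ_0 = (300.4 + 1929)/EI = 2229/EI
A unit hogging moment at B produces rotation L₁/(3EI) + L₂/(3EI) = 5.833/EI.
Compatibility: M_B·(L₁+L₂)/(3EI) = θ_0, giving M_B = 382.1 kN·m (hogging).

M_B = 382.1 kN·m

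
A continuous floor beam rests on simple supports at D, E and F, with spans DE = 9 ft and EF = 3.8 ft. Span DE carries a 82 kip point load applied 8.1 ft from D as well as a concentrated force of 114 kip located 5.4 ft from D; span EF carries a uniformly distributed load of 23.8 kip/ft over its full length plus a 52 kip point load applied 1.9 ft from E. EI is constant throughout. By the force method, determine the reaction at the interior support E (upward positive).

Insert a hinge at E; M_E is the redundant, and each span becomes simply supported.
Rotations at E on the released spans (each span's end-slope, ×1/EI):
  span DE: point load 82 at a = 8.1: Pab(L + a)/(6LEI) = 189.3/EI
  span DE: point load 114 at a = 5.4: Pab(L + a)/(6LEI) = 591/EI
  span EF: UDL 23.8: wL³/(24EI) = 54.41/EI
  span EF: point load 52 at a = 1.9: Pab(L + b)/(6LEI) = 46.93/EI
  relative rotation θ_0 = (780.3 + 101.3)/EI = 881.6/EI
A unit hogging moment at E produces rotation L₁/(3EI) + L₂/(3EI) = 4.267/EI.
Slope continuity at E: θ_0 = M_E·4.267/EI, so M_E = 881.6/4.267 = 206.6 kip·ft (hogging).
Span DE, ΣM about D with M_E applied at E: R_E^{DE}·9 = 1280 + 206.6, so R_E^{DE} = 165.2 kip and R_D = 196 − 165.2 = 30.84 kip.
Span EF, ΣM about F: R_E^{EF}·3.8 = 270.6 + 206.6, so R_E^{EF} = 125.6 kip and R_F = 142.4 − 125.6 = 16.84 kip.
R_E = 165.2 + 125.6 = 290.8 kip.

R_E = 290.8 kip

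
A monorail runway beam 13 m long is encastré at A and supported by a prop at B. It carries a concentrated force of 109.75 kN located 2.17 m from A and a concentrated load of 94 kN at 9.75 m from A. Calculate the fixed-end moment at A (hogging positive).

Release the roller at B. Primary structure: cantilever fixed at A.
Primary-structure tip deflection at B by superposition:
  point load 109.75 at a = 2.17: Pa²(3L − a)/(6EI) = 3172/EI
  point load 94 at a = 9.75: Pa²(3L − a)/(6EI) = 43562/EI
  δ_0 = 46735/EI
Flexibility coefficient — unit upward force at B: δ_{BB} = L³/(3EI) = 732.3/EI.
Compatibility at B: δ_0 − R_B·δ_{BB} = 0, so R_B = 46735/732.3 = 63.82 kN.
Moment equilibrium about A: M_A = Σ(load moments about A) − R_B·L = 1155 − 63.82×13 = 325 kN·m.

M_A = 325 kN·m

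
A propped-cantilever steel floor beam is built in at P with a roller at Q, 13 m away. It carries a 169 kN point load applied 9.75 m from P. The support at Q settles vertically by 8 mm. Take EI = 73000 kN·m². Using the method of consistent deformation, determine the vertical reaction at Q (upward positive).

Remove the prop at Q; the released (primary) structure is a cantilever built in at P.
Downward deflection at the released point Q due to the loads:
  point load 169 at a = 9.75: Pa²(3L − a)/(6EI) = 78320/EI
Flexibility coefficient — unit upward force at Q: δ_{QQ} = L³/(3EI) = 732.3/EI.
With EI = 73000 kN·m²: δ_0 = 1.0729 m and δ_{QQ} = 0.010032 m/kN.
Compatibility — the beam at Q must follow the support down by 0.008 m: δ_0 − R_Q·δ_{QQ} = 0.008, so R_Q = (1.0729 − 0.008)/0.010032 = 106.1 kN.

R_Q = 106.1 kN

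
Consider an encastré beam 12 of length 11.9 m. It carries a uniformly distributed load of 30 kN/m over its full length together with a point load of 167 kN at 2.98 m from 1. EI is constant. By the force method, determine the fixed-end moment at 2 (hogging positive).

M_2 = 447.4 kN·m

Release both end moments; the primary structure is a simply-supported span 12 with redundants M_1 and M_2.
On the primary (simply-supported) span, the end slopes from the loading are:
  at 1: UDL 30: wL³/(24EI) = 2106/EI
  at 2: UDL 30: wL³/(24EI) = 2106/EI
  at 1: point load 167 at a = 2.98: Pab(L + b)/(6LEI) = 1294/EI
  at 2: point load 167 at a = 2.98: Pab(L + a)/(6LEI) = 925.1/EI
  θ_10 = 3401/EI,  θ_20 = 3032/EI
Flexibility coefficients: a unit moment at one end gives L/(3EI) there and L/(6EI) at the far end, so f₁₁ = f₂₂ = 3.967/EI and f₁₂ = f₂₁ = 1.983/EI.
Compatibility — zero rotation at each built-in end:
  3.967 M_1 + 1.983 M_2 = 3401
  1.983 M_1 + 3.967 M_2 = 3032
Solving the pair gives M_1 = 633.6 kN·m and M_2 = 447.4 kN·m (hogging).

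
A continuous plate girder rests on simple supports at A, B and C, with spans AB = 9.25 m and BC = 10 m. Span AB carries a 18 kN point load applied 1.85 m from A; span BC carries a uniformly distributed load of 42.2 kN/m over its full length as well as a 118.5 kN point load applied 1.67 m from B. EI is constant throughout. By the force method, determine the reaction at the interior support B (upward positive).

R_B = 388.3 kN

Insert a hinge at B; M_B is the redundant, and each span becomes simply supported.
Discontinuity in slope at B on the released structure — sum the simple-span end rotations:
  span AB: point load 18 at a = 1.85: Pab(L + a)/(6LEI) = 49.28/EI
  span BC: UDL 42.2: wL³/(24EI) = 1758/EI
  span BC: point load 118.5 at a = 1.67: Pab(L + b)/(6LEI) = 503.6/EI
  relative rotation θ_0 = (49.28 + 2262)/EI = 2311/EI
A unit hogging moment at B produces rotation L₁/(3EI) + L₂/(3EI) = 6.417/EI.
Slope continuity at B: θ_0 = M_B·6.417/EI, so M_B = 2311/6.417 = 360.2 kN·m (hogging).
Span AB, ΣM about A with M_B applied at B: R_B^{AB}·9.25 = 33.3 + 360.2, so R_B^{AB} = 42.54 kN and R_A = 18 − 42.54 = -24.54 kN.
Span BC, ΣM about C: R_B^{BC}·10 = 3097 + 360.2, so R_B^{BC} = 345.7 kN and R_C = 540.5 − 345.7 = 194.8 kN.
R_B = 42.54 + 345.7 = 388.3 kN.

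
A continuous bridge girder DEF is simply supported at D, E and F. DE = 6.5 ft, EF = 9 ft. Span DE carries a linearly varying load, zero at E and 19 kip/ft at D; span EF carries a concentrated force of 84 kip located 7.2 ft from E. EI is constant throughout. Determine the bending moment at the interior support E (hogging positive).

Insert a hinge at E; M_E is the redundant, and each span becomes simply supported.
End slopes at the hinge E, treating each span as simply supported:
  span DE: triangular load, peak 19: 7w₀L³/(360EI) = 101.5/EI
  span EF: point load 84 at a = 7.2: Pab(L + b)/(6LEI) = 217.7/EI
  relative rotation θ_0 = (101.5 + 217.7)/EI = 319.2/EI
A unit hogging moment at E produces rotation L₁/(3EI) + L₂/(3EI) = 5.167/EI.
Slope continuity at E: θ_0 = M_E·5.167/EI, so M_E = 319.2/5.167 = 61.78 kip·ft (hogging).

M_E = 61.78 kip·ft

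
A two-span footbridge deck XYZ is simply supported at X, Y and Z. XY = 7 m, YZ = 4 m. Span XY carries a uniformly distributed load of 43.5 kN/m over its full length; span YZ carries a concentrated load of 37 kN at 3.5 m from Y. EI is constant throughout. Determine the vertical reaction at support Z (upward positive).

Insert a hinge at Y; M_Y is the redundant, and each span becomes simply supported.
Discontinuity in slope at Y on the released structure — sum the simple-span end rotations:
  span XY: UDL 43.5: wL³/(24EI) = 621.7/EI
  span YZ: point load 37 at a = 3.5: Pab(L + b)/(6LEI) = 12.14/EI
  relative rotation θ_0 = (621.7 + 12.14)/EI = 633.8/EI
A unit hogging moment at Y produces rotation L₁/(3EI) + L₂/(3EI) = 3.667/EI.
Slope continuity at Y: θ_0 = M_Y·3.667/EI, so M_Y = 633.8/3.667 = 172.9 kN·m (hogging).
Span YZ, ΣM about Z: R_Y^{YZ}·4 = 18.5 + 172.9, so R_Y^{YZ} = 47.84 kN and R_Z = 37 − 47.84 = -10.84 kN.

R_Z = -10.84 kN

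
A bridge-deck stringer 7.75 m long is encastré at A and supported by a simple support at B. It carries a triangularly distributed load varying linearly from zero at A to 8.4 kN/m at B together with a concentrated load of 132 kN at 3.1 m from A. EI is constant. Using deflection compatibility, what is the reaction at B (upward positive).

Take the reaction at B as the redundant and release it; the primary structure is a cantilever fixed at A.
Deflection at B on the released cantilever, summing each load's contribution:
  triangular load, peak 8.4 at the free end: 11w₀L⁴/(120EI) = 2778/EI
  point load 132 at a = 3.1: Pa²(3L − a)/(6EI) = 4260/EI
  δ_0 = 7038/EI
Flexibility coefficient — unit upward force at B: δ_{BB} = L³/(3EI) = 155.2/EI.
The prop prevents deflection at B: R_B = δ_0/δ_{BB} = 7038/155.2 = 45.36 kN.

R_B = 45.36 kN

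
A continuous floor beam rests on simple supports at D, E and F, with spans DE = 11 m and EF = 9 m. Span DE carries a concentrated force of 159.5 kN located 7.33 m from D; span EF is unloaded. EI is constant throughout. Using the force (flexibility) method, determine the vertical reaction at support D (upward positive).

R_D = 36.97 kN

Release continuity at E by inserting a hinge; the redundant is the internal moment M_E. The primary structure is two simply-supported spans DE and EF.
Discontinuity in slope at E on the released structure — sum the simple-span end rotations:
  span DE: point load 159.5 at a = 7.33: Pab(L + a)/(6LEI) = 1192/EI
  relative rotation θ_0 = (1192 + 0)/EI = 1192/EI
A unit hogging moment at E produces rotation L₁/(3EI) + L₂/(3EI) = 6.667/EI.
Compatibility: M_E·(L₁+L₂)/(3EI) = θ_0, giving M_E = 178.7 kN·m (hogging).
Span DE, ΣM about D with M_E applied at E: R_E^{DE}·11 = 1169 + 178.7, so R_E^{DE} = 122.5 kN and R_D = 159.5 − 122.5 = 36.97 kN.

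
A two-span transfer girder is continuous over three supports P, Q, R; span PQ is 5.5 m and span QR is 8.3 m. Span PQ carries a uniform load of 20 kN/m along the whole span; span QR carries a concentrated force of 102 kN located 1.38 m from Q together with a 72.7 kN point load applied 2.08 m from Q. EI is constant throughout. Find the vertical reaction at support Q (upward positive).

Insert a hinge at Q; M_Q is the redundant, and each span becomes simply supported.
Discontinuity in slope at Q on the released structure — sum the simple-span end rotations:
  span PQ: UDL 20: wL³/(24EI) = 138.6/EI
  span QR: point load 102 at a = 1.38: Pab(L + b)/(6LEI) = 297.7/EI
  span QR: point load 72.7 at a = 2.08: Pab(L + b)/(6LEI) = 274.2/EI
  relative rotation θ_0 = (138.6 + 571.9)/EI = 710.6/EI
A unit hogging moment at Q produces rotation L₁/(3EI) + L₂/(3EI) = 4.6/EI.
Compatibility: M_Q·(L₁+L₂)/(3EI) = θ_0, giving M_Q = 154.5 kN·m (hogging).
Span PQ, ΣM about P with M_Q applied at Q: R_Q^{PQ}·5.5 = 302.5 + 154.5, so R_Q^{PQ} = 83.09 kN and R_P = 110 − 83.09 = 26.91 kN.
Span QR, ΣM about R: R_Q^{QR}·8.3 = 1158 + 154.5, so R_Q^{QR} = 158.1 kN and R_R = 174.7 − 158.1 = 16.57 kN.
R_Q = 83.09 + 158.1 = 241.2 kN.

R_Q = 241.2 kN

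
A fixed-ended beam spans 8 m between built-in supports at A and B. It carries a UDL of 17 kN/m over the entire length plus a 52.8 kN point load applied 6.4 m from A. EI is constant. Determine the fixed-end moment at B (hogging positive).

Take the two fixed-end moments M_A, M_B as redundants; the released structure is the simple span AB.
End rotations of the released simple span under the applied load (×1/EI):
  at A: UDL 17: wL³/(24EI) = 362.7/EI
  at B: UDL 17: wL³/(24EI) = 362.7/EI
  at A: point load 52.8 at a = 6.4: Pab(L + b)/(6LEI) = 108.1/EI
  at B: point load 52.8 at a = 6.4: Pab(L + a)/(6LEI) = 162.2/EI
  θ_A0 = 470.8/EI,  θ_B0 = 524.9/EI
Flexibility coefficients: a unit moment at one end gives L/(3EI) there and L/(6EI) at the far end, so f₁₁ = f₂₂ = 2.667/EI and f₁₂ = f₂₁ = 1.333/EI.
Compatibility — zero rotation at each built-in end:
  2.667 M_A + 1.333 M_B = 470.8
  1.333 M_A + 2.667 M_B = 524.9
Solving the pair gives M_A = 104.2 kN·m and M_B = 144.7 kN·m (hogging).

M_B = 144.7 kN·m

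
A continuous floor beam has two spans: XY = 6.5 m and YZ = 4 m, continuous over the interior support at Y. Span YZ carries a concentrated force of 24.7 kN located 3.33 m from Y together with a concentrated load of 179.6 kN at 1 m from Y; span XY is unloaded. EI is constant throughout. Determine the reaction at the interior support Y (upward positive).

R_Y = 158.2 kN

Release continuity at Y by inserting a hinge; the redundant is the internal moment M_Y. The primary structure is two simply-supported spans XY and YZ.
Rotations at Y on the released spans (each span's end-slope, ×1/EI):
  span YZ: point load 24.7 at a = 3.33: Pab(L + b)/(6LEI) = 10.72/EI
  span YZ: point load 179.6 at a = 1: Pab(L + b)/(6LEI) = 157.2/EI
  relative rotation θ_0 = (0 + 167.9)/EI = 167.9/EI
A unit hogging moment at Y produces rotation L₁/(3EI) + L₂/(3EI) = 3.5/EI.
Compatibility: M_Y·(L₁+L₂)/(3EI) = θ_0, giving M_Y = 47.96 kN·m (hogging).
Span XY, ΣM about X with M_Y applied at Y: R_Y^{XY}·6.5 = 0 + 47.96, so R_Y^{XY} = 7.379 kN and R_X = 0 − 7.379 = -7.379 kN.
Span YZ, ΣM about Z: R_Y^{YZ}·4 = 555.3 + 47.96, so R_Y^{YZ} = 150.8 kN and R_Z = 204.3 − 150.8 = 53.47 kN.
R_Y = 7.379 + 150.8 = 158.2 kN.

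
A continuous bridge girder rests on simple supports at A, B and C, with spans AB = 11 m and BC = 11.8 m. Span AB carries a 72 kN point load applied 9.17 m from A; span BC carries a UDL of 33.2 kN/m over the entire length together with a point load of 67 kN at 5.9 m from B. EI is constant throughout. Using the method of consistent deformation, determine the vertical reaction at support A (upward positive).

Take M_B as the redundant. Released structure: two simple spans AB and BC with a hinge at B.
End slopes at the hinge B, treating each span as simply supported:
  span AB: point load 72 at a = 9.17: Pab(L + a)/(6LEI) = 369.2/EI
  span BC: UDL 33.2: wL³/(24EI) = 2273/EI
  span BC: point load 67 at a = 5.9: Pab(L + b)/(6LEI) = 583.1/EI
  relative rotation θ_0 = (369.2 + 2856)/EI = 3225/EI
A unit hogging moment at B produces rotation L₁/(3EI) + L₂/(3EI) = 7.6/EI.
Slope continuity at B: θ_0 = M_B·7.6/EI, so M_B = 3225/7.6 = 424.4 kN·m (hogging).
Span AB, ΣM about A with M_B applied at B: R_B^{AB}·11 = 660.2 + 424.4, so R_B^{AB} = 98.6 kN and R_A = 72 − 98.6 = -26.6 kN.

R_A = -26.6 kN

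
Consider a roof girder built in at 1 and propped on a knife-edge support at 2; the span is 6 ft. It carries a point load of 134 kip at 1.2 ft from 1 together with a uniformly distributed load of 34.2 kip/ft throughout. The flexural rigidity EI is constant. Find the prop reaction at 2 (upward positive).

R_2 = 84.45 kip

Choose R_2 as the redundant. The primary structure is the cantilever fixed at 1.
Deflection at 2 on the released cantilever, summing each load's contribution:
  point load 134 at a = 1.2: Pa²(3L − a)/(6EI) = 540.3/EI
  UDL 34.2: wL⁴/(8EI) = 5540/EI
  δ_0 = 6081/EI
Tip deflection under a unit load at 2: L³/(3EI) = 72/EI.
The prop prevents deflection at 2: R_2 = δ_0/δ_{22} = 6081/72 = 84.45 kip.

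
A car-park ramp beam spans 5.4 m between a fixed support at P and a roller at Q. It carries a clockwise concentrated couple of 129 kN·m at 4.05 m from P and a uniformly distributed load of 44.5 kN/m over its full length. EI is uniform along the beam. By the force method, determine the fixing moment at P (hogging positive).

Release the roller at Q. Primary structure: cantilever fixed at P.
Free-end deflection of the primary structure under the applied loading (downward +):
  clockwise couple 129 at a = 4.05: M₀a(2L − a)/(2EI) = 1763/EI
  UDL 44.5: wL⁴/(8EI) = 4730/EI
  δ_0 = 6493/EI
Flexibility coefficient — unit upward force at Q: δ_{QQ} = L³/(3EI) = 52.49/EI.
Compatibility at Q: δ_0 − R_Q·δ_{QQ} = 0, so R_Q = 6493/52.49 = 123.7 kN.
Moment equilibrium about P: M_P = Σ(load moments about P) − R_Q·L = 777.8 − 123.7×5.4 = 109.8 kN·m.

M_P = 109.8 kN·m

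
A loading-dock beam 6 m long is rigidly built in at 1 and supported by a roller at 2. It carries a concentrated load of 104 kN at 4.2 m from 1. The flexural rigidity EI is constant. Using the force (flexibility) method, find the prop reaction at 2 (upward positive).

R_2 = 58.6 kN

Take the reaction at 2 as the redundant and release it; the primary structure is a cantilever fixed at 1.
Deflection at 2 on the released cantilever, summing each load's contribution:
  point load 104 at a = 4.2: Pa²(3L − a)/(6EI) = 4219/EI
Flexibility coefficient — unit upward force at 2: δ_{22} = L³/(3EI) = 72/EI.
The prop prevents deflection at 2: R_2 = δ_0/δ_{22} = 4219/72 = 58.6 kN.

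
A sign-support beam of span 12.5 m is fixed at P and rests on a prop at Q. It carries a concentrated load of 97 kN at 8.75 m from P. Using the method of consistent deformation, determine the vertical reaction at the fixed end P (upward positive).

Choose R_Q as the redundant. The primary structure is the cantilever fixed at P.
Primary-structure tip deflection at Q by superposition:
  point load 97 at a = 8.75: Pa²(3L − a)/(6EI) = 35586/EI
Tip deflection under a unit load at Q: L³/(3EI) = 651/EI.
The prop prevents deflection at Q: R_Q = δ_0/δ_{QQ} = 35586/651 = 54.66 kN.
Vertical equilibrium: R_P = ΣP − R_Q = 97 − 54.66 = 42.34 kN.

R_P = 42.34 kN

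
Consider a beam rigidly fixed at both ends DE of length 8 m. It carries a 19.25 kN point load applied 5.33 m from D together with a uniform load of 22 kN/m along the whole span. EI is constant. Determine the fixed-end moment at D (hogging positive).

Take the two fixed-end moments M_D, M_E as redundants; the released structure is the simple span DE.
Simple-span end rotations at D and E under the given loads:
  at D: point load 19.25 at a = 5.33: Pab(L + b)/(6LEI) = 60.9/EI
  at E: point load 19.25 at a = 5.33: Pab(L + a)/(6LEI) = 76.08/EI
  at D: UDL 22: wL³/(24EI) = 469.3/EI
  at E: UDL 22: wL³/(24EI) = 469.3/EI
  θ_D0 = 530.2/EI,  θ_E0 = 545.4/EI
Flexibility coefficients: a unit moment at one end gives L/(3EI) there and L/(6EI) at the far end, so f₁₁ = f₂₂ = 2.667/EI and f₁₂ = f₂₁ = 1.333/EI.
Compatibility — zero rotation at each built-in end:
  2.667 M_D + 1.333 M_E = 530.2
  1.333 M_D + 2.667 M_E = 545.4
Solving the pair gives M_D = 128.8 kN·m and M_E = 140.1 kN·m (hogging).

M_D = 128.8 kN·m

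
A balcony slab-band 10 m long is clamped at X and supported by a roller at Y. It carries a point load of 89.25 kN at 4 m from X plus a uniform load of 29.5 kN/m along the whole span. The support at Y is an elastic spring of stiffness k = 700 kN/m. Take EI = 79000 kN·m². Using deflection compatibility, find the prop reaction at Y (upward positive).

Release the roller at Y. Primary structure: cantilever fixed at X.
Free-end deflection of the primary structure under the applied loading (downward +):
  point load 89.25 at a = 4: Pa²(3L − a)/(6EI) = 6188/EI
  UDL 29.5: wL⁴/(8EI) = 36875/EI
  δ_0 = 43063/EI
Tip deflection under a unit load at Y: L³/(3EI) = 333.3/EI.
With EI = 79000 kN·m²: δ_0 = 0.5451 m and δ_{YY} = 0.004219 m/kN.
Compatibility — the spring shortens by R_Y/k under the reaction it provides: δ_0 − R_Y·δ_{YY} = R_Y/k. With 1/k = 0.001429 m/kN, R_Y = δ_0 / (δ_{YY} + 1/k) = 0.5451 / (0.004219 + 0.001429) = 96.51 kN.

R_Y = 96.51 kN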